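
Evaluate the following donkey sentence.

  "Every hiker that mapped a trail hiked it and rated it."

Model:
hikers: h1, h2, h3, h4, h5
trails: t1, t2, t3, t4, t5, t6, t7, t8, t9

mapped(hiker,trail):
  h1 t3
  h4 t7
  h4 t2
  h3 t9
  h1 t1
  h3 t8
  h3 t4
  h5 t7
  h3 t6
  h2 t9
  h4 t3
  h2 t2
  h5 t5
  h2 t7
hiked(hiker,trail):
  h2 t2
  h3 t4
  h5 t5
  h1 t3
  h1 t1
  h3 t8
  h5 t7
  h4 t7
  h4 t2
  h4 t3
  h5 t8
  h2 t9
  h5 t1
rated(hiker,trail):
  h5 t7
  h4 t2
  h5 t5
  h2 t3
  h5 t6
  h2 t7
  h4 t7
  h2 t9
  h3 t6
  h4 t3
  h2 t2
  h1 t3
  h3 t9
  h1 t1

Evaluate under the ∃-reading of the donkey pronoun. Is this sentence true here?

"it" takes "a trail" as antecedent — a donkey pronoun bound across the clause boundary.
Weak reading: every hiker h with some mapped-trail has at least one mapped-trail t such that hiked(h,t) ∧ rated(h,t).
Per hiker: h1:✓  h2:✓  h3:✗  h4:✓  h5:✓
h3 has no witness among its mapped-trails.

False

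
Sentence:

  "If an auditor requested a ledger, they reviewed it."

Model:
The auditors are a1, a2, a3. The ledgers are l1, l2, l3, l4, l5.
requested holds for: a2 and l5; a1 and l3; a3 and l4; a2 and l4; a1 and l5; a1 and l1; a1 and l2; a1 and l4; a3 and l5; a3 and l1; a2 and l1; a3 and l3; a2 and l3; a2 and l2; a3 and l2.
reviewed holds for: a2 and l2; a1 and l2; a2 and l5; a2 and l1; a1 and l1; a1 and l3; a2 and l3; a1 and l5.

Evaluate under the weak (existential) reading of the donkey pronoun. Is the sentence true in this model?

"it" takes "a ledger" as antecedent — a donkey pronoun bound across the clause boundary.
Weak reading: every auditor a with some requested-ledger has at least one requested-ledger l such that reviewed(a,l).
Per auditor: a1:✓  a2:✓  a3:✗
a3 has no witness among its requested-ledgers.

False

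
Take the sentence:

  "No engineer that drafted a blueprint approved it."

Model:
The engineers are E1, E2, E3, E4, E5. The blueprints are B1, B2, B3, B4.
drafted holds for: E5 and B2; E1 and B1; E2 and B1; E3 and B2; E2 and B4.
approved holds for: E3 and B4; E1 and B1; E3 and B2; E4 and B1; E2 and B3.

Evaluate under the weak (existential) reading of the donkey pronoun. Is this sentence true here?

"it" takes "a blueprint" as antecedent — a donkey pronoun bound across the clause boundary.
Truth condition: for no (e,b) with drafted(e,b) does approved(e,b) hold.
Restrictor pairs — does the scope hold? (E1,B1):holds  (E2,B1):fails  (E2,B4):fails  (E3,B2):holds  (E5,B2):fails
Scope holds for 2 pair(s), so the sentence is false.

False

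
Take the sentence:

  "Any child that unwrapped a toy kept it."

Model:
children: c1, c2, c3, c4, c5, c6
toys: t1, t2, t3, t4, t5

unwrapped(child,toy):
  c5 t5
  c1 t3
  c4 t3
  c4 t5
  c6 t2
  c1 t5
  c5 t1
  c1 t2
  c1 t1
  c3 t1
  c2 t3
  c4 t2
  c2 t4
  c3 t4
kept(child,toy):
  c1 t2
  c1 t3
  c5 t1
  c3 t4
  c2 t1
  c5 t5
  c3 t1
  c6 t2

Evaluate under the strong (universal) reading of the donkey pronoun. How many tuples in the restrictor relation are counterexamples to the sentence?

7

"it" takes "a toy" as antecedent — a donkey pronoun bound across the clause boundary.
Strong reading: for every (c,t) with unwrapped(c,t), kept(c,t).
Restrictor pairs: (c1,t1) ✗  (c1,t2) ✓  (c1,t3) ✓  (c1,t5) ✗  (c2,t3) ✗  (c2,t4) ✗  (c3,t1) ✓  (c3,t4) ✓  (c4,t2) ✗  (c4,t3) ✗  (c4,t5) ✗  (c5,t1) ✓  (c5,t5) ✓  (c6,t2) ✓
Counterexamples (restrictor pairs failing the scope): 7.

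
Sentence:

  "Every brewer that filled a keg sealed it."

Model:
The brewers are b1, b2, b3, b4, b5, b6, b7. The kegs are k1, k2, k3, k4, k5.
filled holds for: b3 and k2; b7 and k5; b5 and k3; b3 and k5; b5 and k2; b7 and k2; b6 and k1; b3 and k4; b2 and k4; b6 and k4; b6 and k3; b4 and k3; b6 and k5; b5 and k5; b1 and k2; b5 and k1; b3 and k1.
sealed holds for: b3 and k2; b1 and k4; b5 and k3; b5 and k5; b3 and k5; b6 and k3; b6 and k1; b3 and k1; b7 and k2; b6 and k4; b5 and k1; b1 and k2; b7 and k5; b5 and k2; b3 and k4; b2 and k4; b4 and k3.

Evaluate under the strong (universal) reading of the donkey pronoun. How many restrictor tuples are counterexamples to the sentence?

1

"it" takes "a keg" as antecedent — a donkey pronoun bound across the clause boundary.
Strong reading: for every (b,k) with filled(b,k), sealed(b,k).
Restrictor pairs: (b1,k2) ✓  (b2,k4) ✓  (b3,k1) ✓  (b3,k2) ✓  (b3,k4) ✓  (b3,k5) ✓  (b4,k3) ✓  (b5,k1) ✓  (b5,k2) ✓  (b5,k3) ✓  (b5,k5) ✓  (b6,k1) ✓  (b6,k3) ✓  (b6,k4) ✓  (b6,k5) ✗  (b7,k2) ✓  (b7,k5) ✓
Counterexamples (restrictor pairs failing the scope): 1.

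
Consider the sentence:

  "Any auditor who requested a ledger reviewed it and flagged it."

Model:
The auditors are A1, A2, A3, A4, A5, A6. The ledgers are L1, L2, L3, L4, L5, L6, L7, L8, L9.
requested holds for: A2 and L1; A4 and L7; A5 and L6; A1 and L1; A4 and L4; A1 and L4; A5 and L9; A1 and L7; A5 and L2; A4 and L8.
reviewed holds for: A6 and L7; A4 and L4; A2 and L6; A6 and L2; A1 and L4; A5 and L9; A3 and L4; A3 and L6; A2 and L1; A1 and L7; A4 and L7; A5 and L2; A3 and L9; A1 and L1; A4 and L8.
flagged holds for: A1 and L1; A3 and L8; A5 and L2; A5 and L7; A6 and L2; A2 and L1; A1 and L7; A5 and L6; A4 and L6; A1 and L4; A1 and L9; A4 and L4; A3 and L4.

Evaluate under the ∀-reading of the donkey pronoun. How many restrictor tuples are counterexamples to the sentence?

"it" takes "a ledger" as antecedent — a donkey pronoun bound across the clause boundary.
Strong reading: for every (a,l) with requested(a,l), reviewed(a,l) ∧ flagged(a,l).
Restrictor pairs: (A1,L1) ✓  (A1,L4) ✓  (A1,L7) ✓  (A2,L1) ✓  (A4,L4) ✓  (A4,L7) ✗  (A4,L8) ✗  (A5,L2) ✓  (A5,L6) ✗  (A5,L9) ✗
Counterexamples (restrictor pairs failing the scope): 4.

4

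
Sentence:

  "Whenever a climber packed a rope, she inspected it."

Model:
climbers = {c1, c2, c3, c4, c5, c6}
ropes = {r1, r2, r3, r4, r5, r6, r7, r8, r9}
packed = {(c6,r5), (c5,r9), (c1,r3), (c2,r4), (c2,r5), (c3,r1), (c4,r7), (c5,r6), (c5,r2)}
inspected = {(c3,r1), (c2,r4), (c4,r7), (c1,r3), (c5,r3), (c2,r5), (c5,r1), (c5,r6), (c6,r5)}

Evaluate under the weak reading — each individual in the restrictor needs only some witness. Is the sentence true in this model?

"it" takes "a rope" as antecedent — a donkey pronoun bound across the clause boundary.
Weak reading: every climber c with some packed-rope has at least one packed-rope r such that inspected(c,r).
Per climber: c1:✓  c2:✓  c3:✓  c4:✓  c5:✓  c6:✓
Every climber in the restrictor has a witness.

True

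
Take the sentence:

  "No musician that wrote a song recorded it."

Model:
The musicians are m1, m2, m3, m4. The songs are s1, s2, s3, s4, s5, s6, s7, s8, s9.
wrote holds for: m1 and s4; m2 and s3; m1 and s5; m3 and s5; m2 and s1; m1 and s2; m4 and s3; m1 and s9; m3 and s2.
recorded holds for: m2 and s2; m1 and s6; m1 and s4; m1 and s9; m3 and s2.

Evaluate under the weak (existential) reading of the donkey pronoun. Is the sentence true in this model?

False

"it" takes "a song" as antecedent — a donkey pronoun bound across the clause boundary.
Truth condition: for no (m,s) with wrote(m,s) does recorded(m,s) hold.
Restrictor pairs — does the scope hold? (m1,s2):fails  (m1,s4):holds  (m1,s5):fails  (m1,s9):holds  (m2,s1):fails  (m2,s3):fails  (m3,s2):holds  (m3,s5):fails  (m4,s3):fails
Scope holds for 3 pair(s), so the sentence is false.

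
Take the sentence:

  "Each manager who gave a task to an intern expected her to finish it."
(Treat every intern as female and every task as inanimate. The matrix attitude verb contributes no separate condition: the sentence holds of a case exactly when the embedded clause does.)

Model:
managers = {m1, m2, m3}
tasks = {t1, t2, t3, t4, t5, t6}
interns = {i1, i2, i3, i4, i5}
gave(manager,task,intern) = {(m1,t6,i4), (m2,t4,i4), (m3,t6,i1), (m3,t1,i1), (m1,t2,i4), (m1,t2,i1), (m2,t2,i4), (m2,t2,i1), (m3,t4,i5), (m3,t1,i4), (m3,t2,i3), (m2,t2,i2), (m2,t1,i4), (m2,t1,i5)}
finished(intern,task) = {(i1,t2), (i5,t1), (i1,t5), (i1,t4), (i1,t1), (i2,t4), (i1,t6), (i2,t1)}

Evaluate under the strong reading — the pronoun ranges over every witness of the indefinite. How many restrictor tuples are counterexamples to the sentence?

9

"her" takes "an intern" as antecedent and "it" takes "a task"; both are donkey pronouns co-varying with the restrictor.
Strong reading: for every (m,t,i) with gave(m,t,i), finished(i,t).
Restrictor triples: (m1,t2,i1)→finished(i1,t2) ✓  (m1,t2,i4)→finished(i4,t2) ✗  (m1,t6,i4)→finished(i4,t6) ✗  (m2,t1,i4)→finished(i4,t1) ✗  (m2,t1,i5)→finished(i5,t1) ✓  (m2,t2,i1)→finished(i1,t2) ✓  (m2,t2,i2)→finished(i2,t2) ✗  (m2,t2,i4)→finished(i4,t2) ✗  (m2,t4,i4)→finished(i4,t4) ✗  (m3,t1,i1)→finished(i1,t1) ✓  (m3,t1,i4)→finished(i4,t1) ✗  (m3,t2,i3)→finished(i3,t2) ✗  (m3,t4,i5)→finished(i5,t4) ✗  (m3,t6,i1)→finished(i1,t6) ✓
Counterexamples (restrictor triples failing the scope): 9.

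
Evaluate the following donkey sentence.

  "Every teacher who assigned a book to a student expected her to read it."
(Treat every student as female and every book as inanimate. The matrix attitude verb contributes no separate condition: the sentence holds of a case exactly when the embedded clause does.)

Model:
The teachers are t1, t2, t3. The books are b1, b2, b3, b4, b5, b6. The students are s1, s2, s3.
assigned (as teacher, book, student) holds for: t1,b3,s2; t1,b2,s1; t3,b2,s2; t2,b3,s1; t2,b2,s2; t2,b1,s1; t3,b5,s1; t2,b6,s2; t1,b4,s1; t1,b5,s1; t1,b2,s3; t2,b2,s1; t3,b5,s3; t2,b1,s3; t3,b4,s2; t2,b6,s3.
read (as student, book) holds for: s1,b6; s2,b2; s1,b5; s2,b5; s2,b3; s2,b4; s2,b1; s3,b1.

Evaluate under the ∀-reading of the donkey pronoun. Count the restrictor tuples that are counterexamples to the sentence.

"her" takes "a student" as antecedent and "it" takes "a book"; both are donkey pronouns co-varying with the restrictor.
Strong reading: for every (t,b,s) with assigned(t,b,s), read(s,b).
Restrictor triples: (t1,b2,s1)→read(s1,b2) ✗  (t1,b2,s3)→read(s3,b2) ✗  (t1,b3,s2)→read(s2,b3) ✓  (t1,b4,s1)→read(s1,b4) ✗  (t1,b5,s1)→read(s1,b5) ✓  (t2,b1,s1)→read(s1,b1) ✗  (t2,b1,s3)→read(s3,b1) ✓  (t2,b2,s1)→read(s1,b2) ✗  (t2,b2,s2)→read(s2,b2) ✓  (t2,b3,s1)→read(s1,b3) ✗  (t2,b6,s2)→read(s2,b6) ✗  (t2,b6,s3)→read(s3,b6) ✗  (t3,b2,s2)→read(s2,b2) ✓  (t3,b4,s2)→read(s2,b4) ✓  (t3,b5,s1)→read(s1,b5) ✓  (t3,b5,s3)→read(s3,b5) ✗
Counterexamples (restrictor triples failing the scope): 9.

9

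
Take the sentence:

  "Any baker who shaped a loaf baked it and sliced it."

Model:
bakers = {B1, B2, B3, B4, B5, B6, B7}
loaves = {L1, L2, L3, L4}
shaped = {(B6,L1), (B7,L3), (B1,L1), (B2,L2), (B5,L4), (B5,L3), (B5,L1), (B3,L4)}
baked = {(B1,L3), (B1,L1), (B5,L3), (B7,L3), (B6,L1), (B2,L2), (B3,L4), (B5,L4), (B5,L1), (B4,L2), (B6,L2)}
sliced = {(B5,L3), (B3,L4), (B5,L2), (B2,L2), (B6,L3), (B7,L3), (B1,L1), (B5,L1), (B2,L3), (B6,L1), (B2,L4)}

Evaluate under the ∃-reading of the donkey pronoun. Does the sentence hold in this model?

"it" takes "a loaf" as antecedent — a donkey pronoun bound across the clause boundary.
Weak reading: every baker b with some shaped-loaf has at least one shaped-loaf l such that baked(b,l) ∧ sliced(b,l).
Per baker: B1:✓  B2:✓  B3:✓  B5:✓  B6:✓  B7:✓
Every baker in the restrictor has a witness.

True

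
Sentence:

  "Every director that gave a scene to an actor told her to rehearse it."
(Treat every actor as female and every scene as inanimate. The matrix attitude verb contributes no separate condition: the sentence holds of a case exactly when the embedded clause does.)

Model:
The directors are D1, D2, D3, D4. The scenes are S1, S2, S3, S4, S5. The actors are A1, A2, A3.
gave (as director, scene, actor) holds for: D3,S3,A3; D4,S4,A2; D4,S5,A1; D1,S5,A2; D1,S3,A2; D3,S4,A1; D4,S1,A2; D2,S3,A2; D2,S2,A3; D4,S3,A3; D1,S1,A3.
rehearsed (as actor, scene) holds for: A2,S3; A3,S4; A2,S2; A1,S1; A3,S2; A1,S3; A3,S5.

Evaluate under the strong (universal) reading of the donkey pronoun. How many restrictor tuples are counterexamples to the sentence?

8

"her" takes "an actor" as antecedent and "it" takes "a scene"; both are donkey pronouns co-varying with the restrictor.
Strong reading: for every (d,s,a) with gave(d,s,a), rehearsed(a,s).
Restrictor triples: (D1,S1,A3)→rehearsed(A3,S1) ✗  (D1,S3,A2)→rehearsed(A2,S3) ✓  (D1,S5,A2)→rehearsed(A2,S5) ✗  (D2,S2,A3)→rehearsed(A3,S2) ✓  (D2,S3,A2)→rehearsed(A2,S3) ✓  (D3,S3,A3)→rehearsed(A3,S3) ✗  (D3,S4,A1)→rehearsed(A1,S4) ✗  (D4,S1,A2)→rehearsed(A2,S1) ✗  (D4,S3,A3)→rehearsed(A3,S3) ✗  (D4,S4,A2)→rehearsed(A2,S4) ✗  (D4,S5,A1)→rehearsed(A1,S5) ✗
Counterexamples (restrictor triples failing the scope): 8.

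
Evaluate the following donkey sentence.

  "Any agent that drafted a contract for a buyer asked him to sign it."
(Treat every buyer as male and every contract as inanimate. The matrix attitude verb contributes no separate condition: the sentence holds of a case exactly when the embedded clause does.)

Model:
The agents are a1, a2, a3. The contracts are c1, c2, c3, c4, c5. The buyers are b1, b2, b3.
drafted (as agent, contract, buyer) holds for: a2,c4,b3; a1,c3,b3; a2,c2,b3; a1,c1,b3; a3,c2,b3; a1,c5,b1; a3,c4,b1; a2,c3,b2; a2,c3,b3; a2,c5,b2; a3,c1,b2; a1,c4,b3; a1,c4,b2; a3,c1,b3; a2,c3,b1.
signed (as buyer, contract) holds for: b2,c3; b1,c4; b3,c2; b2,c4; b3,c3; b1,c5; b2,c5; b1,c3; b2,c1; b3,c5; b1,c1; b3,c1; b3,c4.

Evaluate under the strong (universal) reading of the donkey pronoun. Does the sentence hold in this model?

"him" takes "a buyer" as antecedent and "it" takes "a contract"; both are donkey pronouns co-varying with the restrictor.
Strong reading: for every (a,c,b) with drafted(a,c,b), signed(b,c).
Restrictor triples: (a1,c1,b3)→signed(b3,c1) ✓  (a1,c3,b3)→signed(b3,c3) ✓  (a1,c4,b2)→signed(b2,c4) ✓  (a1,c4,b3)→signed(b3,c4) ✓  (a1,c5,b1)→signed(b1,c5) ✓  (a2,c2,b3)→signed(b3,c2) ✓  (a2,c3,b1)→signed(b1,c3) ✓  (a2,c3,b2)→signed(b2,c3) ✓  (a2,c3,b3)→signed(b3,c3) ✓  (a2,c4,b3)→signed(b3,c4) ✓  (a2,c5,b2)→signed(b2,c5) ✓  (a3,c1,b2)→signed(b2,c1) ✓  (a3,c1,b3)→signed(b3,c1) ✓  (a3,c2,b3)→signed(b3,c2) ✓  (a3,c4,b1)→signed(b1,c4) ✓
Every restrictor triple satisfies the scope.

True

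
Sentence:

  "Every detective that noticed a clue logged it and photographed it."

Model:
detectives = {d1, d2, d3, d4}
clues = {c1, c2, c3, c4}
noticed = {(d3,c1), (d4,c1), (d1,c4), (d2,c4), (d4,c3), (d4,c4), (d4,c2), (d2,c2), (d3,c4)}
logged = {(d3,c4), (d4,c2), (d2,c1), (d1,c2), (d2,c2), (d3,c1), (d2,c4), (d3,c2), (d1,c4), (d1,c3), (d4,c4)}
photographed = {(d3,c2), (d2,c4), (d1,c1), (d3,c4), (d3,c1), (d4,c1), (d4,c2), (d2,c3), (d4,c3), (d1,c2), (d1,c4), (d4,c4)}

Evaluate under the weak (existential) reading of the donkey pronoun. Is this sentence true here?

"it" takes "a clue" as antecedent — a donkey pronoun bound across the clause boundary.
Weak reading: every detective d with some noticed-clue has at least one noticed-clue c such that logged(d,c) ∧ photographed(d,c).
Per detective: d1:✓  d2:✓  d3:✓  d4:✓
Every detective in the restrictor has a witness.

True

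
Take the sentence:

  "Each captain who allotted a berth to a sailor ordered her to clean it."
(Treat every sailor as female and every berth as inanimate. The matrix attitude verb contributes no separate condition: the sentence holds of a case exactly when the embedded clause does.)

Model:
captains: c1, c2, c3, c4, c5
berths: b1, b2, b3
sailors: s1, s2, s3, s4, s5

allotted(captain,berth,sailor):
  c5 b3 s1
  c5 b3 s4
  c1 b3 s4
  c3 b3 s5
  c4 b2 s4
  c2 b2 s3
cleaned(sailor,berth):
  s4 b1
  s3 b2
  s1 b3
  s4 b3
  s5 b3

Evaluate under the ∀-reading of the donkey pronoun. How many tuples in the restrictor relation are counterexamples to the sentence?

1

"her" takes "a sailor" as antecedent and "it" takes "a berth"; both are donkey pronouns co-varying with the restrictor.
Strong reading: for every (c,b,s) with allotted(c,b,s), cleaned(s,b).
Restrictor triples: (c1,b3,s4)→cleaned(s4,b3) ✓  (c2,b2,s3)→cleaned(s3,b2) ✓  (c3,b3,s5)→cleaned(s5,b3) ✓  (c4,b2,s4)→cleaned(s4,b2) ✗  (c5,b3,s1)→cleaned(s1,b3) ✓  (c5,b3,s4)→cleaned(s4,b3) ✓
Counterexamples (restrictor triples failing the scope): 1.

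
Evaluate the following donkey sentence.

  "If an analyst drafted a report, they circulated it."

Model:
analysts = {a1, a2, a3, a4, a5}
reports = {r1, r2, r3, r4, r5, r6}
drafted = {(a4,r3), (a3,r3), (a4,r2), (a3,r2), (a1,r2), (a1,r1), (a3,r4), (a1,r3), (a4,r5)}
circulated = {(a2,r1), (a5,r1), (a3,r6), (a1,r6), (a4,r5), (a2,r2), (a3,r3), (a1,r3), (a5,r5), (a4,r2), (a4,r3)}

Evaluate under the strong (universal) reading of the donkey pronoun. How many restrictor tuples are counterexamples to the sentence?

"it" takes "a report" as antecedent — a donkey pronoun bound across the clause boundary.
Strong reading: for every (a,r) with drafted(a,r), circulated(a,r).
Restrictor pairs: (a1,r1) ✗  (a1,r2) ✗  (a1,r3) ✓  (a3,r2) ✗  (a3,r3) ✓  (a3,r4) ✗  (a4,r2) ✓  (a4,r3) ✓  (a4,r5) ✓
Counterexamples (restrictor pairs failing the scope): 4.

4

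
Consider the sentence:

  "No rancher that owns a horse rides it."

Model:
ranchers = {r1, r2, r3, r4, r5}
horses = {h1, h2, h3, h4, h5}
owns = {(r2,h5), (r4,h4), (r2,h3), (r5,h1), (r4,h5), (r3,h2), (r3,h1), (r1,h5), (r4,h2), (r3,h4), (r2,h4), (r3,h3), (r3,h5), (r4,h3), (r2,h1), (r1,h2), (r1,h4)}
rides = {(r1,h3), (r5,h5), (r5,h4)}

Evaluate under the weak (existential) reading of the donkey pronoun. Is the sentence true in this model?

True

"it" takes "a horse" as antecedent — a donkey pronoun bound across the clause boundary.
Truth condition: for no (r,h) with owns(r,h) does rides(r,h) hold.
Restrictor pairs — does the scope hold? (r1,h2):fails  (r1,h4):fails  (r1,h5):fails  (r2,h1):fails  (r2,h3):fails  (r2,h4):fails  (r2,h5):fails  (r3,h1):fails  (r3,h2):fails  (r3,h3):fails  (r3,h4):fails  (r3,h5):fails  (r4,h2):fails  (r4,h3):fails  (r4,h4):fails  (r4,h5):fails  (r5,h1):fails
Scope holds for no restrictor pair, so the sentence is true.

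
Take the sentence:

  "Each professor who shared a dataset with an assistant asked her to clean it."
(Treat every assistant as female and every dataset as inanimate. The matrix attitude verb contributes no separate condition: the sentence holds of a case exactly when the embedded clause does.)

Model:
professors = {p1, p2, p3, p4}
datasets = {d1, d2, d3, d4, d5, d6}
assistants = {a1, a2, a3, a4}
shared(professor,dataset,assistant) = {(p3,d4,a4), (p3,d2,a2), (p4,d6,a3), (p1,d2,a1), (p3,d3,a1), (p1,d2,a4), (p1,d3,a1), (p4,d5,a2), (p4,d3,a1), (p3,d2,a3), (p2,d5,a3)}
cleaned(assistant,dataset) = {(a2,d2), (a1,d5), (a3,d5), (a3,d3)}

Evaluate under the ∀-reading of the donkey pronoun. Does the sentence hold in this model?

False

"her" takes "an assistant" as antecedent and "it" takes "a dataset"; both are donkey pronouns co-varying with the restrictor.
Strong reading: for every (p,d,a) with shared(p,d,a), cleaned(a,d).
Restrictor triples: (p1,d2,a1)→cleaned(a1,d2) ✗  (p1,d2,a4)→cleaned(a4,d2) ✗  (p1,d3,a1)→cleaned(a1,d3) ✗  (p2,d5,a3)→cleaned(a3,d5) ✓  (p3,d2,a2)→cleaned(a2,d2) ✓  (p3,d2,a3)→cleaned(a3,d2) ✗  (p3,d3,a1)→cleaned(a1,d3) ✗  (p3,d4,a4)→cleaned(a4,d4) ✗  (p4,d3,a1)→cleaned(a1,d3) ✗  (p4,d5,a2)→cleaned(a2,d5) ✗  (p4,d6,a3)→cleaned(a3,d6) ✗
Counterexample: (p1,d2,a1) — cleaned(a1,d2) does not hold.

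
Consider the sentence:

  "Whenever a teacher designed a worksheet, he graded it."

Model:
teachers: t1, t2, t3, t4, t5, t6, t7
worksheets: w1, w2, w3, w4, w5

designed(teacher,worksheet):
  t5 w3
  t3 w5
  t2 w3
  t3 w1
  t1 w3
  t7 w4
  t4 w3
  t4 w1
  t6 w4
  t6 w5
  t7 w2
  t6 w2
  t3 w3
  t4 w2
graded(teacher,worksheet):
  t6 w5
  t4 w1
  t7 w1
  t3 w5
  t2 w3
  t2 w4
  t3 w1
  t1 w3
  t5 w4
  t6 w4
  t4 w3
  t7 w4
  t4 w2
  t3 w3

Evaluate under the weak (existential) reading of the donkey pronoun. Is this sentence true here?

False

"it" takes "a worksheet" as antecedent — a donkey pronoun bound across the clause boundary.
Weak reading: every teacher t with some designed-worksheet has at least one designed-worksheet w such that graded(t,w).
Per teacher: t1:✓  t2:✓  t3:✓  t4:✓  t5:✗  t6:✓  t7:✓
t5 has no witness among its designed-worksheets.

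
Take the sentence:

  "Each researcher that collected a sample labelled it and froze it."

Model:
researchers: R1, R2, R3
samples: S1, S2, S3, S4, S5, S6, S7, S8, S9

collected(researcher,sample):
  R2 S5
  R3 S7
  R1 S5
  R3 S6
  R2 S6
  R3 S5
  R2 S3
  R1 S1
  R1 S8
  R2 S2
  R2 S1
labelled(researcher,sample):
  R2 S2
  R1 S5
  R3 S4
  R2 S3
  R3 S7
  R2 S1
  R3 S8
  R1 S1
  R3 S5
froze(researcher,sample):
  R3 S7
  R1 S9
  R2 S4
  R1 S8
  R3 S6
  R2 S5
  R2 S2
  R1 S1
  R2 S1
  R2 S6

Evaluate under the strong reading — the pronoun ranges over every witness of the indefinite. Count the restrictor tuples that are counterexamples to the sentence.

"it" takes "a sample" as antecedent — a donkey pronoun bound across the clause boundary.
Strong reading: for every (r,s) with collected(r,s), labelled(r,s) ∧ froze(r,s).
Restrictor pairs: (R1,S1) ✓  (R1,S5) ✗  (R1,S8) ✗  (R2,S1) ✓  (R2,S2) ✓  (R2,S3) ✗  (R2,S5) ✗  (R2,S6) ✗  (R3,S5) ✗  (R3,S6) ✗  (R3,S7) ✓
Counterexamples (restrictor pairs failing the scope): 7.

7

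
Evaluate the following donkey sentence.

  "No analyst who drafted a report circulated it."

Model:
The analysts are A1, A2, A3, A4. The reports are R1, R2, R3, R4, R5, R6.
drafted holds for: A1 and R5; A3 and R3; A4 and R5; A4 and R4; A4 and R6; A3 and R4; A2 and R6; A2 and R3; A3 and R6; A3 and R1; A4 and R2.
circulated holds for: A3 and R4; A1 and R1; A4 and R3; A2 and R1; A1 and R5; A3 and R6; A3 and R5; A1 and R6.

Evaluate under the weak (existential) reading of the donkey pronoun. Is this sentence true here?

"it" takes "a report" as antecedent — a donkey pronoun bound across the clause boundary.
Truth condition: for no (a,r) with drafted(a,r) does circulated(a,r) hold.
Restrictor pairs — does the scope hold? (A1,R5):holds  (A2,R3):fails  (A2,R6):fails  (A3,R1):fails  (A3,R3):fails  (A3,R4):holds  (A3,R6):holds  (A4,R2):fails  (A4,R4):fails  (A4,R5):fails  (A4,R6):fails
Scope holds for 3 pair(s), so the sentence is false.

False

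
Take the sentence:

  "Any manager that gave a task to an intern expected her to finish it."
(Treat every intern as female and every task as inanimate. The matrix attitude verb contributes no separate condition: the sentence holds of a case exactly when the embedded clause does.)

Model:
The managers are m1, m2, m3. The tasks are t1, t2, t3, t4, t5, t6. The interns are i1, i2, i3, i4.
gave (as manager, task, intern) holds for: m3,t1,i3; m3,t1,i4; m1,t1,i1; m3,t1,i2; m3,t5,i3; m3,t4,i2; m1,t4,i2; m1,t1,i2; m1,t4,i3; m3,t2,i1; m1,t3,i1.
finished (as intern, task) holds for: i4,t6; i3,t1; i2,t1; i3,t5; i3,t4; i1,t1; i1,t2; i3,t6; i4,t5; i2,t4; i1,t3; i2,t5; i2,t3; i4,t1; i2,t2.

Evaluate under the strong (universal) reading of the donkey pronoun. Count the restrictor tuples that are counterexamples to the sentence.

0

"her" takes "an intern" as antecedent and "it" takes "a task"; both are donkey pronouns co-varying with the restrictor.
Strong reading: for every (m,t,i) with gave(m,t,i), finished(i,t).
Restrictor triples: (m1,t1,i1)→finished(i1,t1) ✓  (m1,t1,i2)→finished(i2,t1) ✓  (m1,t3,i1)→finished(i1,t3) ✓  (m1,t4,i2)→finished(i2,t4) ✓  (m1,t4,i3)→finished(i3,t4) ✓  (m3,t1,i2)→finished(i2,t1) ✓  (m3,t1,i3)→finished(i3,t1) ✓  (m3,t1,i4)→finished(i4,t1) ✓  (m3,t2,i1)→finished(i1,t2) ✓  (m3,t4,i2)→finished(i2,t4) ✓  (m3,t5,i3)→finished(i3,t5) ✓
Counterexamples (restrictor triples failing the scope): 0.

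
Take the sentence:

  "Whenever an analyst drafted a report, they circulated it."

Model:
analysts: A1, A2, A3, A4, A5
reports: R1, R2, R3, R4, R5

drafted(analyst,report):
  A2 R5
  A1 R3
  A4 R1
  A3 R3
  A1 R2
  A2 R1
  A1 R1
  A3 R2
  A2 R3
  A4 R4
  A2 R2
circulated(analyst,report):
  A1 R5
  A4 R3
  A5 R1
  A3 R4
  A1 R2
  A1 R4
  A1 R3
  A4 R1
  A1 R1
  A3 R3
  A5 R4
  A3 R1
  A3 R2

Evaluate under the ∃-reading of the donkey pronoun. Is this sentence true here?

"it" takes "a report" as antecedent — a donkey pronoun bound across the clause boundary.
Weak reading: every analyst a with some drafted-report has at least one drafted-report r such that circulated(a,r).
Per analyst: A1:✓  A2:✗  A3:✓  A4:✓
A2 has no witness among its drafted-reports.

False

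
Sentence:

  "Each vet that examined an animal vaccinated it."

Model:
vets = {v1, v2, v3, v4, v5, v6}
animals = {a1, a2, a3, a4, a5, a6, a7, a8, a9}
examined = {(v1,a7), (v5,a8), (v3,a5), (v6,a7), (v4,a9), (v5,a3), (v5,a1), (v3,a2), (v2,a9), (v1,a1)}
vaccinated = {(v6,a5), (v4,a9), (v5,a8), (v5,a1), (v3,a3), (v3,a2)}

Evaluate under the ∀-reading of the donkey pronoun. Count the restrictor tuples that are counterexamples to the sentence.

6

"it" takes "an animal" as antecedent — a donkey pronoun bound across the clause boundary.
Strong reading: for every (v,a) with examined(v,a), vaccinated(v,a).
Restrictor pairs: (v1,a1) ✗  (v1,a7) ✗  (v2,a9) ✗  (v3,a2) ✓  (v3,a5) ✗  (v4,a9) ✓  (v5,a1) ✓  (v5,a3) ✗  (v5,a8) ✓  (v6,a7) ✗
Counterexamples (restrictor pairs failing the scope): 6.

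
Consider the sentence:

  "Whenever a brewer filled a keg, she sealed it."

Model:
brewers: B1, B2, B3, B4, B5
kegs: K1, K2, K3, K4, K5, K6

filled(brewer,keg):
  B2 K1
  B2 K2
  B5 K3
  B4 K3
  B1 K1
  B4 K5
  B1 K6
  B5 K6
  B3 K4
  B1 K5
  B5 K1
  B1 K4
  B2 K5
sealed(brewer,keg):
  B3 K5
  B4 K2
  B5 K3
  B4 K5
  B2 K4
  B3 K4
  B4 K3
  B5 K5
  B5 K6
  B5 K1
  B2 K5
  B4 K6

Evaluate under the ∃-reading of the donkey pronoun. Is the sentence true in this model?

"it" takes "a keg" as antecedent — a donkey pronoun bound across the clause boundary.
Weak reading: every brewer b with some filled-keg has at least one filled-keg k such that sealed(b,k).
Per brewer: B1:✗  B2:✓  B3:✓  B4:✓  B5:✓
B1 has no witness among its filled-kegs.

False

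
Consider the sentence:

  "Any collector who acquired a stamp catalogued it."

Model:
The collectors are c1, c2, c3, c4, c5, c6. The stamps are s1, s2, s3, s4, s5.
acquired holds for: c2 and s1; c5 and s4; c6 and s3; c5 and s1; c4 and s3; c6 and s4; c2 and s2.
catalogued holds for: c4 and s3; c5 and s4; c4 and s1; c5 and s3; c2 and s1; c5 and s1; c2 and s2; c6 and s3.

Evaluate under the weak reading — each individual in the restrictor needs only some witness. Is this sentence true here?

True

"it" takes "a stamp" as antecedent — a donkey pronoun bound across the clause boundary.
Weak reading: every collector c with some acquired-stamp has at least one acquired-stamp s such that catalogued(c,s).
Per collector: c2:✓  c4:✓  c5:✓  c6:✓
Every collector in the restrictor has a witness.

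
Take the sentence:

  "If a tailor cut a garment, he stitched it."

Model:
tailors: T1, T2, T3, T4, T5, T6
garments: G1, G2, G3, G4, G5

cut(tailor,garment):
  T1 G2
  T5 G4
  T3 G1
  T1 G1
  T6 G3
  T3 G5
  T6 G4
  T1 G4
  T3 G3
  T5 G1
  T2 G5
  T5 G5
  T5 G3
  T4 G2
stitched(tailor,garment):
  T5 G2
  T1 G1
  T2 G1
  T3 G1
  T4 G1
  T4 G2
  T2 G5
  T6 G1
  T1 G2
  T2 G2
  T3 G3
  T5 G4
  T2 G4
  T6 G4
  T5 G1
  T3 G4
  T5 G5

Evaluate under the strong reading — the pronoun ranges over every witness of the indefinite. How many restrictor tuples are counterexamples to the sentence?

"it" takes "a garment" as antecedent — a donkey pronoun bound across the clause boundary.
Strong reading: for every (t,g) with cut(t,g), stitched(t,g).
Restrictor pairs: (T1,G1) ✓  (T1,G2) ✓  (T1,G4) ✗  (T2,G5) ✓  (T3,G1) ✓  (T3,G3) ✓  (T3,G5) ✗  (T4,G2) ✓  (T5,G1) ✓  (T5,G3) ✗  (T5,G4) ✓  (T5,G5) ✓  (T6,G3) ✗  (T6,G4) ✓
Counterexamples (restrictor pairs failing the scope): 4.

4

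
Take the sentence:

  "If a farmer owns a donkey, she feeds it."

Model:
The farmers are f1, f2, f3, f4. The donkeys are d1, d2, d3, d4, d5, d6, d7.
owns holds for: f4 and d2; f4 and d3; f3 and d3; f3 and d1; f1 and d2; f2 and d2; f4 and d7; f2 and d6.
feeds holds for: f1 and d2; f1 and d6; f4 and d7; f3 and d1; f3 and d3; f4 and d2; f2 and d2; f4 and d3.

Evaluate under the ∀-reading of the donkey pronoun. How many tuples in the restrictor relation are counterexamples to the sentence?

"it" takes "a donkey" as antecedent — a donkey pronoun bound across the clause boundary.
Strong reading: for every (f,d) with owns(f,d), feeds(f,d).
Restrictor pairs: (f1,d2) ✓  (f2,d2) ✓  (f2,d6) ✗  (f3,d1) ✓  (f3,d3) ✓  (f4,d2) ✓  (f4,d3) ✓  (f4,d7) ✓
Counterexamples (restrictor pairs failing the scope): 1.

1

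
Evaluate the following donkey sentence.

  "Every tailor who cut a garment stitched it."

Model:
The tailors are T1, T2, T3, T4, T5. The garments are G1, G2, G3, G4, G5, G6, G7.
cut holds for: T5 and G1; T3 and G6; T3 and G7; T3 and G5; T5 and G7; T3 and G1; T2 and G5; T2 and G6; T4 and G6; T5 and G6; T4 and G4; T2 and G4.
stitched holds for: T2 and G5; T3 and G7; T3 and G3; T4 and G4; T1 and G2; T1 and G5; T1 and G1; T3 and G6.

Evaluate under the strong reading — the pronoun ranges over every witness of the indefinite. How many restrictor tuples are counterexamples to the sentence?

8

"it" takes "a garment" as antecedent — a donkey pronoun bound across the clause boundary.
Strong reading: for every (t,g) with cut(t,g), stitched(t,g).
Restrictor pairs: (T2,G4) ✗  (T2,G5) ✓  (T2,G6) ✗  (T3,G1) ✗  (T3,G5) ✗  (T3,G6) ✓  (T3,G7) ✓  (T4,G4) ✓  (T4,G6) ✗  (T5,G1) ✗  (T5,G6) ✗  (T5,G7) ✗
Counterexamples (restrictor pairs failing the scope): 8.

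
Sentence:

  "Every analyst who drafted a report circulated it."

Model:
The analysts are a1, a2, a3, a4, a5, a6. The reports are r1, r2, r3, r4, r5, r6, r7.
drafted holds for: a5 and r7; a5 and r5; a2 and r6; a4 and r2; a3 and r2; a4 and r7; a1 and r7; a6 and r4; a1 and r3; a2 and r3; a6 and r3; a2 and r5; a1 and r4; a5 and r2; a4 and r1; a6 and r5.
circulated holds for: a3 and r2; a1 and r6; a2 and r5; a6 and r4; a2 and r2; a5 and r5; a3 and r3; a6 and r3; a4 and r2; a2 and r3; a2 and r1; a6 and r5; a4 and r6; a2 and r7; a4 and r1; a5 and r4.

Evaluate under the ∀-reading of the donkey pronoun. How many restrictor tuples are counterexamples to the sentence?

7

"it" takes "a report" as antecedent — a donkey pronoun bound across the clause boundary.
Strong reading: for every (a,r) with drafted(a,r), circulated(a,r).
Restrictor pairs: (a1,r3) ✗  (a1,r4) ✗  (a1,r7) ✗  (a2,r3) ✓  (a2,r5) ✓  (a2,r6) ✗  (a3,r2) ✓  (a4,r1) ✓  (a4,r2) ✓  (a4,r7) ✗  (a5,r2) ✗  (a5,r5) ✓  (a5,r7) ✗  (a6,r3) ✓  (a6,r4) ✓  (a6,r5) ✓
Counterexamples (restrictor pairs failing the scope): 7.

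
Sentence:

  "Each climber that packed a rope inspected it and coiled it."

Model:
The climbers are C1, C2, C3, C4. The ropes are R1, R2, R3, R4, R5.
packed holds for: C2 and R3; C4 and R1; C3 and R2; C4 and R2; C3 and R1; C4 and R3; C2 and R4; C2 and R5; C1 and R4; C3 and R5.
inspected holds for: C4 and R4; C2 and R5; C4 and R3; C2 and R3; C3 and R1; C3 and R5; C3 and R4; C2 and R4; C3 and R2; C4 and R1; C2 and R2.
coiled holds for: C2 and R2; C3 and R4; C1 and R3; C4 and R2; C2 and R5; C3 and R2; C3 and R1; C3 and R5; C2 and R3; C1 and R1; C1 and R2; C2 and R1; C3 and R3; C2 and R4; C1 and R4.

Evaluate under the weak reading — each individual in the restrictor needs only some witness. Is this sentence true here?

"it" takes "a rope" as antecedent — a donkey pronoun bound across the clause boundary.
Weak reading: every climber c with some packed-rope has at least one packed-rope r such that inspected(c,r) ∧ coiled(c,r).
Per climber: C1:✗  C2:✓  C3:✓  C4:✗
C1 has no witness among its packed-ropes.

False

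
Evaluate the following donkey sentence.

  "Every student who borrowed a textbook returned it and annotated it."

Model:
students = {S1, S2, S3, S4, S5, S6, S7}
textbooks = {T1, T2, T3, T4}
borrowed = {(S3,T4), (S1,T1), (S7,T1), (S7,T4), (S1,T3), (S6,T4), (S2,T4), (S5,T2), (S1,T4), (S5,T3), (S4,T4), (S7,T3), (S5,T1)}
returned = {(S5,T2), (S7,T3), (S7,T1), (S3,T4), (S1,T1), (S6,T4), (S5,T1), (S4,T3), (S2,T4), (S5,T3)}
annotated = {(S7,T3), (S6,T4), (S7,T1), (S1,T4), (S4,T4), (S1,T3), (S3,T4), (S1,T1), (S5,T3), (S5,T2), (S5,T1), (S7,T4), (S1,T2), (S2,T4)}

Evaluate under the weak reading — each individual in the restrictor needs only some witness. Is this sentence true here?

"it" takes "a textbook" as antecedent — a donkey pronoun bound across the clause boundary.
Weak reading: every student s with some borrowed-textbook has at least one borrowed-textbook t such that returned(s,t) ∧ annotated(s,t).
Per student: S1:✓  S2:✓  S3:✓  S4:✗  S5:✓  S6:✓  S7:✓
S4 has no witness among its borrowed-textbooks.

False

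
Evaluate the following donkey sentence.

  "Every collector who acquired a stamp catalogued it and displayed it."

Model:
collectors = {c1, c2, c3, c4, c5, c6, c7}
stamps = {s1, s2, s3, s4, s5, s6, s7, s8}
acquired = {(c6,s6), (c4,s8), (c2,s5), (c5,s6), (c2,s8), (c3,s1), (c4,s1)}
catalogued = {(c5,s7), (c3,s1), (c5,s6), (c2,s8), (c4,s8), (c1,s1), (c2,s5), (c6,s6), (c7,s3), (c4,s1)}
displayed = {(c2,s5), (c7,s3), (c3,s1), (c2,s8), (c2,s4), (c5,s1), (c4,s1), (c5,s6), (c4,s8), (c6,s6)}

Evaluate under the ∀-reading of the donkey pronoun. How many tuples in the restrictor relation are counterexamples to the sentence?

0

"it" takes "a stamp" as antecedent — a donkey pronoun bound across the clause boundary.
Strong reading: for every (c,s) with acquired(c,s), catalogued(c,s) ∧ displayed(c,s).
Restrictor pairs: (c2,s5) ✓  (c2,s8) ✓  (c3,s1) ✓  (c4,s1) ✓  (c4,s8) ✓  (c5,s6) ✓  (c6,s6) ✓
Counterexamples (restrictor pairs failing the scope): 0.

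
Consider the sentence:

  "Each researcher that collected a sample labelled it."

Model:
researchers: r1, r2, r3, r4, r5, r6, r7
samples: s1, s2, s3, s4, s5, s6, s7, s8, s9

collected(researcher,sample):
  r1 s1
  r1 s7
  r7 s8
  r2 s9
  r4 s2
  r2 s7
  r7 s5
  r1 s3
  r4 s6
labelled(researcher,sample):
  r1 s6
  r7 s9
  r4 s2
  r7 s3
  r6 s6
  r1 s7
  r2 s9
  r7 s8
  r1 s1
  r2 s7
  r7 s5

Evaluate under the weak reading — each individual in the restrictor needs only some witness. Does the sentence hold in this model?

True

"it" takes "a sample" as antecedent — a donkey pronoun bound across the clause boundary.
Weak reading: every researcher r with some collected-sample has at least one collected-sample s such that labelled(r,s).
Per researcher: r1:✓  r2:✓  r4:✓  r7:✓
Every researcher in the restrictor has a witness.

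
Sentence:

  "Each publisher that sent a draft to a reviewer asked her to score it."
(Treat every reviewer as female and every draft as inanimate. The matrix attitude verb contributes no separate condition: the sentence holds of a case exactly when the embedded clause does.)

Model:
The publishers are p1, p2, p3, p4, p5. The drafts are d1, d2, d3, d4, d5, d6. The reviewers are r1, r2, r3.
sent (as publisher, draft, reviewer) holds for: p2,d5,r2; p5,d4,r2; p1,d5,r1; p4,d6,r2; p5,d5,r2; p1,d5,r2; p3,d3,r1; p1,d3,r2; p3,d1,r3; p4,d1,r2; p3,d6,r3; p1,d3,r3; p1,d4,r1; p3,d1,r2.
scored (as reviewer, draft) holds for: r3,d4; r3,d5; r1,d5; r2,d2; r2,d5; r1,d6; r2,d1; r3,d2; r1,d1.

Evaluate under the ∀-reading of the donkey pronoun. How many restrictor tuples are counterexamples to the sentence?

"her" takes "a reviewer" as antecedent and "it" takes "a draft"; both are donkey pronouns co-varying with the restrictor.
Strong reading: for every (p,d,r) with sent(p,d,r), scored(r,d).
Restrictor triples: (p1,d3,r2)→scored(r2,d3) ✗  (p1,d3,r3)→scored(r3,d3) ✗  (p1,d4,r1)→scored(r1,d4) ✗  (p1,d5,r1)→scored(r1,d5) ✓  (p1,d5,r2)→scored(r2,d5) ✓  (p2,d5,r2)→scored(r2,d5) ✓  (p3,d1,r2)→scored(r2,d1) ✓  (p3,d1,r3)→scored(r3,d1) ✗  (p3,d3,r1)→scored(r1,d3) ✗  (p3,d6,r3)→scored(r3,d6) ✗  (p4,d1,r2)→scored(r2,d1) ✓  (p4,d6,r2)→scored(r2,d6) ✗  (p5,d4,r2)→scored(r2,d4) ✗  (p5,d5,r2)→scored(r2,d5) ✓
Counterexamples (restrictor triples failing the scope): 8.

8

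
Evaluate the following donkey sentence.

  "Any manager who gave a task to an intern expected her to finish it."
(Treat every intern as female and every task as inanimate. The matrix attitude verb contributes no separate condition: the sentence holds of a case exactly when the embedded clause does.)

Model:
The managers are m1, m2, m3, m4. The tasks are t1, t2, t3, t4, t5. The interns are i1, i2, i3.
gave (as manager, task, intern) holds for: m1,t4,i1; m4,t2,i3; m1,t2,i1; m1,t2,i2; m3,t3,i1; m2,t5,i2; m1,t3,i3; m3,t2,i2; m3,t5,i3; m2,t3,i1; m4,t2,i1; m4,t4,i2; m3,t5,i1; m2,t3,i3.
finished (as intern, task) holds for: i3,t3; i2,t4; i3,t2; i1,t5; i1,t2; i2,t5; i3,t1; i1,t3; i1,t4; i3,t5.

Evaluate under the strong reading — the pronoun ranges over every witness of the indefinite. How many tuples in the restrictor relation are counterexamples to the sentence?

2

"her" takes "an intern" as antecedent and "it" takes "a task"; both are donkey pronouns co-varying with the restrictor.
Strong reading: for every (m,t,i) with gave(m,t,i), finished(i,t).
Restrictor triples: (m1,t2,i1)→finished(i1,t2) ✓  (m1,t2,i2)→finished(i2,t2) ✗  (m1,t3,i3)→finished(i3,t3) ✓  (m1,t4,i1)→finished(i1,t4) ✓  (m2,t3,i1)→finished(i1,t3) ✓  (m2,t3,i3)→finished(i3,t3) ✓  (m2,t5,i2)→finished(i2,t5) ✓  (m3,t2,i2)→finished(i2,t2) ✗  (m3,t3,i1)→finished(i1,t3) ✓  (m3,t5,i1)→finished(i1,t5) ✓  (m3,t5,i3)→finished(i3,t5) ✓  (m4,t2,i1)→finished(i1,t2) ✓  (m4,t2,i3)→finished(i3,t2) ✓  (m4,t4,i2)→finished(i2,t4) ✓
Counterexamples (restrictor triples failing the scope): 2.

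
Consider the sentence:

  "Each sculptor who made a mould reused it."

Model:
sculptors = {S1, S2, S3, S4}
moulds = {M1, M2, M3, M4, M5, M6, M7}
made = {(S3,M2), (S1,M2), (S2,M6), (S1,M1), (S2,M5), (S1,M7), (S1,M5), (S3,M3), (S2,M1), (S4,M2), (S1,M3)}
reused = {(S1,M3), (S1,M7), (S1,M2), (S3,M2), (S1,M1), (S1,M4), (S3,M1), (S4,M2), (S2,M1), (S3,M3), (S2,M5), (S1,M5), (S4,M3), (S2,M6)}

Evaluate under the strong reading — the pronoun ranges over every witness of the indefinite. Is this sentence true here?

"it" takes "a mould" as antecedent — a donkey pronoun bound across the clause boundary.
Strong reading: for every (s,m) with made(s,m), reused(s,m).
Restrictor pairs: (S1,M1) ✓  (S1,M2) ✓  (S1,M3) ✓  (S1,M5) ✓  (S1,M7) ✓  (S2,M1) ✓  (S2,M5) ✓  (S2,M6) ✓  (S3,M2) ✓  (S3,M3) ✓  (S4,M2) ✓
Every restrictor pair satisfies the scope.

True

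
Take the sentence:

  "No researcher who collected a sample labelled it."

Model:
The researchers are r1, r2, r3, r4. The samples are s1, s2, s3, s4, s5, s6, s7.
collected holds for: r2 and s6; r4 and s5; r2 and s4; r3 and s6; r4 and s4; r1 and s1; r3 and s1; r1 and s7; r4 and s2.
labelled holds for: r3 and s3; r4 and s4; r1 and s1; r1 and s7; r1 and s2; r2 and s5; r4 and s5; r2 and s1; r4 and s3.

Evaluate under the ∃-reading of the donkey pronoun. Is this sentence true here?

"it" takes "a sample" as antecedent — a donkey pronoun bound across the clause boundary.
Truth condition: for no (r,s) with collected(r,s) does labelled(r,s) hold.
Restrictor pairs — does the scope hold? (r1,s1):holds  (r1,s7):holds  (r2,s4):fails  (r2,s6):fails  (r3,s1):fails  (r3,s6):fails  (r4,s2):fails  (r4,s4):holds  (r4,s5):holds
Scope holds for 4 pair(s), so the sentence is false.

False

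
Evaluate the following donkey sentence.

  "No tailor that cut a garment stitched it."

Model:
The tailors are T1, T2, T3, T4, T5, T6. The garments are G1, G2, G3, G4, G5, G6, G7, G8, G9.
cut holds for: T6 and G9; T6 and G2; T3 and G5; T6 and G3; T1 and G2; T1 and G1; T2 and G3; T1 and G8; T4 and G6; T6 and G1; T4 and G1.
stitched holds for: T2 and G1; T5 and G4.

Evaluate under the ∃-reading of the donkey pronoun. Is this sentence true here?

"it" takes "a garment" as antecedent — a donkey pronoun bound across the clause boundary.
Truth condition: for no (t,g) with cut(t,g) does stitched(t,g) hold.
Restrictor pairs — does the scope hold? (T1,G1):fails  (T1,G2):fails  (T1,G8):fails  (T2,G3):fails  (T3,G5):fails  (T4,G1):fails  (T4,G6):fails  (T6,G1):fails  (T6,G2):fails  (T6,G3):fails  (T6,G9):fails
Scope holds for no restrictor pair, so the sentence is true.

True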